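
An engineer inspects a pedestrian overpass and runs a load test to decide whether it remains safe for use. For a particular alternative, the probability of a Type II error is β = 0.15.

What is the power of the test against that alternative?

Power = 1 − β = 1 − 0.15 = 0.85.

0.85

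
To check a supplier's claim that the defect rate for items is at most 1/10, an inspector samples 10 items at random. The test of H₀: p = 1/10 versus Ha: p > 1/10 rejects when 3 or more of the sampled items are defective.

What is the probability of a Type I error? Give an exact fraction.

87738533/1250000000

α = P(reject H₀ | H₀ true) = P(X ≥ 3 | p = 1/10), X ~ Binomial(10, 1/10).
α = 1 − P(X ≤ 2) = 1 − 1162261467/1250000000 = 87738533/1250000000.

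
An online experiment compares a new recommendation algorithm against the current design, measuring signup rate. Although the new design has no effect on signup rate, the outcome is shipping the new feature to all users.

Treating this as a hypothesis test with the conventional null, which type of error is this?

Type I error

The null hypothesis here is that the new design has no effect on signup rate.
'Shipping the new feature to all users' corresponds to rejecting H₀.
H₀ was rejected but H₀ is true — a Type I error (false positive).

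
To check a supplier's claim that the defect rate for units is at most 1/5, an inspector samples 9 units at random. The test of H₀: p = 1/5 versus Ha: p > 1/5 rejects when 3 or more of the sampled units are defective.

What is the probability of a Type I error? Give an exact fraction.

The significance level is the probability, assuming p = 1/5, of seeing 3 or more defectives in 9 draws.
α = 1 − P(K ≤ 2) = 1 − 1441792/1953125 = 511333/1953125.

511333/1953125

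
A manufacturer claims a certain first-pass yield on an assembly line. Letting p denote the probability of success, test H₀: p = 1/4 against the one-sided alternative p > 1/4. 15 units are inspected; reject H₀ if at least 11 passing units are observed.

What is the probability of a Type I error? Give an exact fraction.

The Type I error probability is α = P(Y ≥ 11) computed under H₀, where Y ~ Binomial(15, 1/4).
Summing C(15,j)(1/4)^j(3/4)^{15−j} for j = 11,…,15 gives 123841/1073741824.

123841/1073741824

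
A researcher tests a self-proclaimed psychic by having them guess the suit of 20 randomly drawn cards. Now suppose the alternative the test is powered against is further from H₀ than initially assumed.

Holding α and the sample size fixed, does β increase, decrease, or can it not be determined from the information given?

It decreases.

A bigger departure from H₀ is easier for the test to detect, so it fails to reject less often.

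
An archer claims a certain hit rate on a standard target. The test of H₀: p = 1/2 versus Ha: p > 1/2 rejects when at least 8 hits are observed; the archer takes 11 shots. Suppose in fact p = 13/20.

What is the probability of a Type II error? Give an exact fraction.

Under the alternative p = 13/20, S ~ Binomial(11, 13/20); β is the probability the test does not reject, P(S < 8).
Summing C(11,j)·(13/20)^j·(7/20)^{11-j} for j = 0..7 gives 2941183244209/5120000000000.

2941183244209/5120000000000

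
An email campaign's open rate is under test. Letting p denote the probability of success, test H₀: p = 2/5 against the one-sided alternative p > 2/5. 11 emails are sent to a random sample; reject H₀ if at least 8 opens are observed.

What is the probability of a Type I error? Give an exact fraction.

α = P(reject H₀ | H₀ true) = P(S ≥ 8 | p = 2/5), with S ~ Binomial(11, 2/5).
Adding the binomial terms for j = 8 through 11 with p = 2/5 yields 285952/9765625.

285952/9765625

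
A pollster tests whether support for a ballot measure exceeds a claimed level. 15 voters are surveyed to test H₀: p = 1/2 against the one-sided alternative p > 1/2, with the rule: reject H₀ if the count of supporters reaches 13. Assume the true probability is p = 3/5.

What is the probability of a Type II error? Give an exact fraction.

Under the alternative p = 3/5, X ~ Binomial(15, 3/5); β is the probability the test does not reject, P(X < 13).
Equivalently, β = 1 − P(X ≥ 13) = 29690124488/30517578125.

29690124488/30517578125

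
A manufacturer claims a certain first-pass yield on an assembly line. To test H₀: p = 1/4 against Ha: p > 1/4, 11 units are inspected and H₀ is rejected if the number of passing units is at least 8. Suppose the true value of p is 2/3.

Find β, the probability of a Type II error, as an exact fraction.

31145/59049

A Type II error is failing to reject when Ha holds: with p = 2/3, β = P(X ≤ 7).
Adding the binomial probabilities P(X=0)+…+P(X=7) at p = 2/3 gives 31145/59049.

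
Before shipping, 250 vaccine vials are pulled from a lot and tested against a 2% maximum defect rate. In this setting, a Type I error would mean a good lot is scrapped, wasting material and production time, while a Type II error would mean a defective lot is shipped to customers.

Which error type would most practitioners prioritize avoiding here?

Type II error

The Type II consequence (a defective lot is shipped to customers) is more severe than the Type I consequence (a good lot is scrapped, wasting material and production time).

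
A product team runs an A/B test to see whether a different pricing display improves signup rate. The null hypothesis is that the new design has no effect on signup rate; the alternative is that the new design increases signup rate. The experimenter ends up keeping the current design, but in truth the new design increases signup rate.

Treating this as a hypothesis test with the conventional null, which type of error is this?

'Keeping the current design' corresponds to failing to reject H₀.
H₀ was not rejected but H₀ is false — a Type II error (false negative).

Type II error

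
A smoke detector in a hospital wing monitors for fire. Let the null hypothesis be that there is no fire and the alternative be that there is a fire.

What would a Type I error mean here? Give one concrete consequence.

A Type I error is rejecting H₀ when H₀ is true.
Here that means sounding the alarm and evacuating the building when actually there is no fire.

A Type I error would mean concluding that there is a fire when in fact there is no fire. Consequence: the building is evacuated for a false alarm, disrupting work.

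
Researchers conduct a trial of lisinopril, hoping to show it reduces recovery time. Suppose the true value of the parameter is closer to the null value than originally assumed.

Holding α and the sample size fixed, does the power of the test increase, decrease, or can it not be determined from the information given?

It decreases.

A smaller true effect puts the Ha sampling distribution closer to H₀, so more of it falls in the non-rejection region.
Since power = 1 − β and β increases, power decreases.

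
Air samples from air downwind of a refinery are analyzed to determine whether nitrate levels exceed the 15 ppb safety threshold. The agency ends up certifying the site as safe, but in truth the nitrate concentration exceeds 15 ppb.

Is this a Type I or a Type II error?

Type II error

The null hypothesis here is that the nitrate concentration is at or below 15 ppb (safe).
'Certifying the site as safe' corresponds to failing to reject H₀.
H₀ was not rejected but H₀ is false — a Type II error (false negative).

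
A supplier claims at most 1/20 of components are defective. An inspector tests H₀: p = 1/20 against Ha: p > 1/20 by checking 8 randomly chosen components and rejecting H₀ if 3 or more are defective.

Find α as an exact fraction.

148178379/25600000000

α = P(reject H₀ | H₀ true) = P(K ≥ 3 | p = 1/20), K ~ Binomial(8, 1/20).
α = 1 − P(K ≤ 2) = 1 − 25451821621/25600000000 = 148178379/25600000000.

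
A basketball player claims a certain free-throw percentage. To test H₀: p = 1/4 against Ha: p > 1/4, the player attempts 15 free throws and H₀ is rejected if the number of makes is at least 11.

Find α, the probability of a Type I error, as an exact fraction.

123841/1073741824

The Type I error probability is α = P(X ≥ 11) computed under H₀, where X ~ Binomial(15, 1/4).
Summing C(15,j)(1/4)^j(3/4)^{15−j} for j = 11,…,15 gives 123841/1073741824.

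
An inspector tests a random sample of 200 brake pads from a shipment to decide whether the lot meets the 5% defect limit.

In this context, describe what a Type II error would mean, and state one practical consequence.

A Type II error would mean concluding that the lot's defect rate is 5% (within specification) (or at least failing to establish that the lot's defect rate exceeds 5%) when in fact the lot's defect rate exceeds 5%. Consequence: customers receive brake pads with an unacceptably high defect rate.

With the conventional null hypothesis that the lot's defect rate is 5% (within specification):
A Type II error is failing to reject H₀ when H₀ is false.
Here that means accepting the lot and shipping it when actually the lot's defect rate exceeds 5%.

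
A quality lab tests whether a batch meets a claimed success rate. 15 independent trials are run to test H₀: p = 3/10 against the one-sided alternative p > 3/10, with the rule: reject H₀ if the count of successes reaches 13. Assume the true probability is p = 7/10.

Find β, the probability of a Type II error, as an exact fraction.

873172285377237/1000000000000000

Under the alternative p = 7/10, Y ~ Binomial(15, 7/10); β is the probability the test does not reject, P(Y < 13).
Adding the binomial probabilities P(Y=0)+…+P(Y=12) at p = 7/10 gives 873172285377237/1000000000000000.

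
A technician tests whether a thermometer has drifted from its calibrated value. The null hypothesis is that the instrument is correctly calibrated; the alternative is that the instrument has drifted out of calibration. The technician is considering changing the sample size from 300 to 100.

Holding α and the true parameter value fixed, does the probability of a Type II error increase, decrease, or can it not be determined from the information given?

Reducing n widens both sampling distributions, so the test has less ability to distinguish Ha from H₀.

It increases.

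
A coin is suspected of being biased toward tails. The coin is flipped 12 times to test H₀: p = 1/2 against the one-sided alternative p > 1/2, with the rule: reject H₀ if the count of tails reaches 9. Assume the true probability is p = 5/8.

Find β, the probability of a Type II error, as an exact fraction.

49315179861/68719476736

Under the alternative p = 5/8, X ~ Binomial(12, 5/8); β is the probability the test does not reject, P(X < 9).
Equivalently, β = 1 − P(X ≥ 9) = 49315179861/68719476736.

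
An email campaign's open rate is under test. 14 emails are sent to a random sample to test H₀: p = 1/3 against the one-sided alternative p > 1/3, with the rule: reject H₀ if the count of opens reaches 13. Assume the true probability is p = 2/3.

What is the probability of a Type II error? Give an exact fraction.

4651897/4782969

β = P(fail to reject H₀ | Ha true) = P(Y ≤ 12 | p = 2/3), Y ~ Binomial(14, 2/3).
Summing C(14,j)·(2/3)^j·(1/3)^{14-j} for j = 0..12 gives 4651897/4782969.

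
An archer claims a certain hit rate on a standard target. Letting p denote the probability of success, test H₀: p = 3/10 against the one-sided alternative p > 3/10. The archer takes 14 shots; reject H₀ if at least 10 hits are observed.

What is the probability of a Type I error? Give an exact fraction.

33313260987/20000000000000

The Type I error probability is α = P(S ≥ 10) computed under H₀, where S ~ Binomial(14, 3/10).
Adding the binomial terms for j = 10 through 14 with p = 3/10 yields 33313260987/20000000000000.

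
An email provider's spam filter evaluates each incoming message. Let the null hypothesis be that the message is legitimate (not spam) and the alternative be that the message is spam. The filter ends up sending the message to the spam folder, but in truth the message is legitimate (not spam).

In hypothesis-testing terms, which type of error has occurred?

Type I error

'Sending the message to the spam folder' corresponds to rejecting H₀.
H₀ was rejected but H₀ is true — a Type I error (false positive).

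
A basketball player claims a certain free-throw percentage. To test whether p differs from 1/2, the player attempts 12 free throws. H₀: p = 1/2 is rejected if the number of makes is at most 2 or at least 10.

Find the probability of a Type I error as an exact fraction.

79/2048

α = P(Y ≤ 2 or Y ≥ 10 | p = 1/2), Y ~ Binomial(12, 1/2).
By symmetry, α = 2·P(Y ≤ 2) = 2·(1 + 12 + 66)/4096 = 158/4096 = 79/2048.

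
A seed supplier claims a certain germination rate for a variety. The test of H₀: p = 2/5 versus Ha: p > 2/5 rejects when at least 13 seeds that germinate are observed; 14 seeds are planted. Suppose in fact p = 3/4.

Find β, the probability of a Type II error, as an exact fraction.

241331965/268435456

β = P(fail to reject H₀ | Ha true) = P(Y ≤ 12 | p = 3/4), Y ~ Binomial(14, 3/4).
Summing C(14,j)·(3/4)^j·(1/4)^{14-j} for j = 0..12 gives 241331965/268435456.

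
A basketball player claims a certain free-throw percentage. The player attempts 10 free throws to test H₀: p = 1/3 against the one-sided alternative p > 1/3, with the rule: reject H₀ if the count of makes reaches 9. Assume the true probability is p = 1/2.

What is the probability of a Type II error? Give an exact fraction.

Under the alternative p = 1/2, S ~ Binomial(10, 1/2); β is the probability the test does not reject, P(S < 9).
Summing C(10,j)·(1/2)^j·(1/2)^{10-j} for j = 0..8 gives 1013/1024.

1013/1024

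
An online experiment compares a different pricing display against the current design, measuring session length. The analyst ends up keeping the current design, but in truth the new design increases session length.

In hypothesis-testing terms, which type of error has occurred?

The null hypothesis here is that the new design has no effect on session length.
'Keeping the current design' corresponds to failing to reject H₀.
H₀ was not rejected but H₀ is false — a Type II error (false negative).

Type II error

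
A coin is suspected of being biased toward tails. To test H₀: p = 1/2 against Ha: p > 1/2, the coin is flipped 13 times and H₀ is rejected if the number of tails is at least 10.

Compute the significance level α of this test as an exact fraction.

189/4096

The Type I error probability is α = P(S ≥ 10) computed under H₀, where S ~ Binomial(13, 1/2).
Summing the upper tail: (286 + 78 + 13 + 1) / 2^13 = 378/8192 = 189/4096.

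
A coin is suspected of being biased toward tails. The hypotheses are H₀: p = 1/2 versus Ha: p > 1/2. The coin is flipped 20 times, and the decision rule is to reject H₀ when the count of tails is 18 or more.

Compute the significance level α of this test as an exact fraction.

α = P(reject H₀ | H₀ true) = P(Y ≥ 18 | p = 1/2), with Y ~ Binomial(20, 1/2).
Summing the upper tail: (190 + 20 + 1) / 2^20 = 211/1048576.

211/1048576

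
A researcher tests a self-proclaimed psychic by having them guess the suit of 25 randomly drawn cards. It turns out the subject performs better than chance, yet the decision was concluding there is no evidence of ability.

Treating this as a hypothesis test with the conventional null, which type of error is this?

The null hypothesis here is that the subject is guessing at random (p = 1/4).
'Concluding there is no evidence of ability' corresponds to failing to reject H₀.
H₀ was not rejected but H₀ is false — a Type II error (false negative).

Type II error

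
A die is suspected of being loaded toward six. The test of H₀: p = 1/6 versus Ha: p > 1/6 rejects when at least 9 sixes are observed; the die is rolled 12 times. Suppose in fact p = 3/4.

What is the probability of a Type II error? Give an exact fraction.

5892517/16777216

β = P(fail to reject H₀ | Ha true) = P(Y ≤ 8 | p = 3/4), Y ~ Binomial(12, 3/4).
Equivalently, β = 1 − P(Y ≥ 9) = 5892517/16777216.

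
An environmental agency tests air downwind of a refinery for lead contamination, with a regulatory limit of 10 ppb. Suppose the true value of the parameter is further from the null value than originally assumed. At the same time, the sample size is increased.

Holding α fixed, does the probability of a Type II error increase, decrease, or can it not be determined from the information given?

It decreases.

A larger true effect moves the Ha sampling distribution further from the H₀ critical value, making rejection more likely when Ha is true. A larger sample reduces the standard error, pulling the sampling distribution under Ha further from the non-rejection region. Both changes push β in the same direction.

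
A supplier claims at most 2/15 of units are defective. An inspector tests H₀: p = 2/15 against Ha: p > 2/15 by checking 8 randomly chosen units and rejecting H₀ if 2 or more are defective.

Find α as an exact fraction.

743183632/2562890625

The significance level is the probability, assuming p = 2/15, of seeing 2 or more defectives in 8 draws.
α = 1 − P(X ≤ 1) = 1 − 1819706993/2562890625 = 743183632/2562890625.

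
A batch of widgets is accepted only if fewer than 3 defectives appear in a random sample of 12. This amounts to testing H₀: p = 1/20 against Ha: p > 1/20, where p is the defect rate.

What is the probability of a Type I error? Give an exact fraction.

16030320228069/819200000000000

α = P(reject H₀ | H₀ true) = P(Y ≥ 3 | p = 1/20), Y ~ Binomial(12, 1/20).
α = 1 − P(Y ≤ 2) = 1 − 803169679771931/819200000000000 = 16030320228069/819200000000000.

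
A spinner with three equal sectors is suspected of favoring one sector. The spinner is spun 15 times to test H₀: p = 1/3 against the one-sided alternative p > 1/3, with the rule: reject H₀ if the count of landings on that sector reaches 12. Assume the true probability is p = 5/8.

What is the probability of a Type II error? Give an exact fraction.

A Type II error is failing to reject when Ha holds: with p = 5/8, β = P(K ≤ 11).
Summing C(15,j)·(5/8)^j·(3/8)^{15-j} for j = 0..11 gives 7681591069083/8796093022208.

7681591069083/8796093022208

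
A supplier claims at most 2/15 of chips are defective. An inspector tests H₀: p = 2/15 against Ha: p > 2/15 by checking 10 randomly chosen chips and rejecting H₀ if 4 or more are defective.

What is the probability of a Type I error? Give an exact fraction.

α = P(reject H₀ | H₀ true) = P(X ≥ 4 | p = 2/15), X ~ Binomial(10, 2/15).
Computing the lower-tail complement: 1 − 185672861803/192216796875 = 6543935072/192216796875.

6543935072/192216796875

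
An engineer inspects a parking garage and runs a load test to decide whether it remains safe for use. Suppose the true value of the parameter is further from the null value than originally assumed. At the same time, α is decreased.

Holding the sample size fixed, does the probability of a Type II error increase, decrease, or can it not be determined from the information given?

Cannot be determined from the information given.

The first change alone would make β decrease; the second alone would make β increase. Which effect dominates depends on the magnitudes, which are not given.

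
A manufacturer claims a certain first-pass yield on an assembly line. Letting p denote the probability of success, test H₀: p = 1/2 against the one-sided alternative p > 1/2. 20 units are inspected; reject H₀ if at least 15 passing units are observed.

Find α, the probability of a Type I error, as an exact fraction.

Under H₀, K ~ Binomial(20, 1/2), and α = P(K ≥ 15).
P(K ≥ 15) = [C(20,15) + C(20,16) + C(20,17) + C(20,18) + C(20,19) + C(20,20)] / 2^20 = (15504 + 4845 + 1140 + 190 + 20 + 1) / 1048576 = 21700/1048576 = 5425/262144.

5425/262144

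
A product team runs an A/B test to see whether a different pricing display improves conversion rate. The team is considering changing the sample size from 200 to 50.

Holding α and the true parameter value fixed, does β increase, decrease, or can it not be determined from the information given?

It increases.

Reducing n widens both sampling distributions, so the test has less ability to distinguish Ha from H₀.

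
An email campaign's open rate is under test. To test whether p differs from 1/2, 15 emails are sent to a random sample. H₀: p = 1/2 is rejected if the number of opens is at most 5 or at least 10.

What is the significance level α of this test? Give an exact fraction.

α = P(S ≤ 5 or S ≥ 10 | p = 1/2), S ~ Binomial(15, 1/2).
Each tail has probability (1 + 15 + 105 + 455 + 1365 + 3003)/32768; doubling gives α = 9888/32768 = 309/1024.

309/1024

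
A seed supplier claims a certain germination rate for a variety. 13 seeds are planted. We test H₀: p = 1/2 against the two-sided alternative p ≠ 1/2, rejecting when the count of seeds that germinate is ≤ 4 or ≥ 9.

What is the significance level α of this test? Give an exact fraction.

1093/4096

Under H₀, K ~ Binomial(13, 1/2); α is the probability of landing in either tail, P(K ≤ 4) + P(K ≥ 9).
Each tail has probability (1 + 13 + 78 + 286 + 715)/8192; doubling gives α = 2186/8192 = 1093/4096.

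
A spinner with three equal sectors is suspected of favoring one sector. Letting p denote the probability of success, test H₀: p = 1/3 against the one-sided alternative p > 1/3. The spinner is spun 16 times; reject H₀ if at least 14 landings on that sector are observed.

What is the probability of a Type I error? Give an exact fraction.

19/1594323

The Type I error probability is α = P(Y ≥ 14) computed under H₀, where Y ~ Binomial(16, 1/3).
Adding the binomial terms for j = 14 through 16 with p = 1/3 yields 19/1594323.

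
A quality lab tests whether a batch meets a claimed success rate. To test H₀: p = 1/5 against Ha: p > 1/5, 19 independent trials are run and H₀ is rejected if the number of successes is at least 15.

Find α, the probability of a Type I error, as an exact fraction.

The Type I error probability is α = P(Y ≥ 15) computed under H₀, where Y ~ Binomial(19, 1/5).
Adding the binomial terms for j = 15 through 19 with p = 1/5 yields 211417/3814697265625.

211417/3814697265625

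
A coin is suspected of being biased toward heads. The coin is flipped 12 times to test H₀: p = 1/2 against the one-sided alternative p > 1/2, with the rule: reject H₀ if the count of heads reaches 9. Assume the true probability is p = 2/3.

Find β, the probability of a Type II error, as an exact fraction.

107515/177147

Under the alternative p = 2/3, S ~ Binomial(12, 2/3); β is the probability the test does not reject, P(S < 9).
Summing C(12,j)·(2/3)^j·(1/3)^{12-j} for j = 0..8 gives 107515/177147.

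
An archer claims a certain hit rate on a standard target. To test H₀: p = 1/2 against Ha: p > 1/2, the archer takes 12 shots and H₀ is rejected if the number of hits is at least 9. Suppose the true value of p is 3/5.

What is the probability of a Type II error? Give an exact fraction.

β = P(fail to reject H₀ | Ha true) = P(X ≤ 8 | p = 3/5), X ~ Binomial(12, 3/5).
Summing C(12,j)·(3/5)^j·(2/5)^{12-j} for j = 0..8 gives 37825328/48828125.

37825328/48828125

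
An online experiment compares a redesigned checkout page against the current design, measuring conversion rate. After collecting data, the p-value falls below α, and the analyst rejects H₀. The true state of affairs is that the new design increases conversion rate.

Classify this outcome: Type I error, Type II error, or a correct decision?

No error (correct decision).

The conventional null hypothesis here is that the new design has no effect on conversion rate.
The test rejected a false H₀ — the decision matches the true state.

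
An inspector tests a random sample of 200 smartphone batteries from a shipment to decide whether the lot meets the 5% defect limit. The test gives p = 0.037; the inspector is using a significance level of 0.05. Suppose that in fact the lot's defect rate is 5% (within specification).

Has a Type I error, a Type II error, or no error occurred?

The conventional null hypothesis is that the lot's defect rate is 5% (within specification).
Since p = 0.037 < α = 0.05, H₀ is rejected.
H₀ is true (actually the lot's defect rate is 5% (within specification)).
Rejecting a true H₀ is a Type I error.

Type I error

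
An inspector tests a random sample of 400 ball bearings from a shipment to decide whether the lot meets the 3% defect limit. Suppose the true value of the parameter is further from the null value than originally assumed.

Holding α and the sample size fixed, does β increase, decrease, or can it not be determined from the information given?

It decreases.

The further the true parameter sits from the null value, the more of the Ha sampling distribution falls in the rejection region.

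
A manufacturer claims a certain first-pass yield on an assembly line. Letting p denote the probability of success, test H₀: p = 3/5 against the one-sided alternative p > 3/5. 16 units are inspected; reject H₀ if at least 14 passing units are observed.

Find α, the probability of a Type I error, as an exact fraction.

559607373/30517578125

α = P(reject H₀ | H₀ true) = P(S ≥ 14 | p = 3/5), with S ~ Binomial(16, 3/5).
Summing C(16,j)(3/5)^j(2/5)^{16−j} for j = 14,…,16 gives 559607373/30517578125.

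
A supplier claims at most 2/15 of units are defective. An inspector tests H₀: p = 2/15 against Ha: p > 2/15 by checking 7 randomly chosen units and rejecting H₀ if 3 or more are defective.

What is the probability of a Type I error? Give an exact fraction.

Under H₀, S ~ Binomial(7, 2/15); the Type I error rate is P(S ≥ 3).
Computing the lower-tail complement: 1 − 10767497/11390625 = 623128/11390625.

623128/11390625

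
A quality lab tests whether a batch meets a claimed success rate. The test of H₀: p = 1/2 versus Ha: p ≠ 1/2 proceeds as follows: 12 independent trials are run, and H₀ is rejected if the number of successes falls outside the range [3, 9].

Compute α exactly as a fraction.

Under H₀, X ~ Binomial(12, 1/2); α is the probability of landing in either tail, P(X ≤ 2) + P(X ≥ 10).
The two tails are symmetric, so α = 2·(1 + 12 + 66)/2^12 = 158/4096 = 79/2048.

79/2048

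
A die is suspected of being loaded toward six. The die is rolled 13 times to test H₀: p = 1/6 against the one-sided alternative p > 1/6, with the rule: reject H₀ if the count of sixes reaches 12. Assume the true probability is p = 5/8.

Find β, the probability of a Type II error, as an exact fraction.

134753406597/137438953472

β = P(fail to reject H₀ | Ha true) = P(K ≤ 11 | p = 5/8), K ~ Binomial(13, 5/8).
Equivalently, β = 1 − P(K ≥ 12) = 134753406597/137438953472.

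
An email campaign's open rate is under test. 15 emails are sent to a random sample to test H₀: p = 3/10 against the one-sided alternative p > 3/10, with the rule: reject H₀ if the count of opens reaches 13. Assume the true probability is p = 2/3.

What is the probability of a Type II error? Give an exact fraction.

13210219/14348907

β = P(fail to reject H₀ | Ha true) = P(K ≤ 12 | p = 2/3), K ~ Binomial(15, 2/3).
Adding the binomial probabilities P(K=0)+…+P(K=12) at p = 2/3 gives 13210219/14348907.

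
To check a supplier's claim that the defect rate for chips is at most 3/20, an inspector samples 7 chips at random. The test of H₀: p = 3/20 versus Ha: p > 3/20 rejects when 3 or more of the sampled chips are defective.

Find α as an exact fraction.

α = P(reject H₀ | H₀ true) = P(S ≥ 3 | p = 3/20), S ~ Binomial(7, 3/20).
α = 1 − P(S ≤ 2) = 1 − 237116119/256000000 = 18883881/256000000.

18883881/256000000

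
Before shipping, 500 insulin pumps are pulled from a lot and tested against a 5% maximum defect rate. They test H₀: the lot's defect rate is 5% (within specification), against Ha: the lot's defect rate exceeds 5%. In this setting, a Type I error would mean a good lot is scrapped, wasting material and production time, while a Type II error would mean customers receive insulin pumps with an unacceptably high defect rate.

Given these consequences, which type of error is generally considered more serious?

The Type II consequence (customers receive insulin pumps with an unacceptably high defect rate) is more severe than the Type I consequence (a good lot is scrapped, wasting material and production time).

Type II error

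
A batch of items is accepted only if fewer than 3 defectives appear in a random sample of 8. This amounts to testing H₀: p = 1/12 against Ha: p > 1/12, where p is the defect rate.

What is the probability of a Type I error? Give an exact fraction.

α = P(reject H₀ | H₀ true) = P(X ≥ 3 | p = 1/12), X ~ Binomial(8, 1/12).
Computing the lower-tail complement: 1 − 139953319/143327232 = 3373913/143327232.

3373913/143327232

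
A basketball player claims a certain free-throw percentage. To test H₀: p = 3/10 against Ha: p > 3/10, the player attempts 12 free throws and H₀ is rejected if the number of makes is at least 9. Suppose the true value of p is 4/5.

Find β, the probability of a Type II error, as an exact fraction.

Under the alternative p = 4/5, Y ~ Binomial(12, 4/5); β is the probability the test does not reject, P(Y < 9).
Summing C(12,j)·(4/5)^j·(1/5)^{12-j} for j = 0..8 gives 10030813/48828125.

10030813/48828125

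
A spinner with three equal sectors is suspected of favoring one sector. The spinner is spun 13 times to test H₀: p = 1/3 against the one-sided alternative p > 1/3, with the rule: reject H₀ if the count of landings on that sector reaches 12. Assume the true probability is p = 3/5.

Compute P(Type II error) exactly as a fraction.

1205291336/1220703125

A Type II error is failing to reject when Ha holds: with p = 3/5, β = P(S ≤ 11).
Adding the binomial probabilities P(S=0)+…+P(S=11) at p = 3/5 gives 1205291336/1220703125.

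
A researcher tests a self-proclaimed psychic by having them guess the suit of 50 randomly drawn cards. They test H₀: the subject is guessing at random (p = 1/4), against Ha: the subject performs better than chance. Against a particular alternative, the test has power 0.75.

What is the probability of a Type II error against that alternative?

Power = 1 − β, so β = 1 − 0.75 = 0.25.

0.25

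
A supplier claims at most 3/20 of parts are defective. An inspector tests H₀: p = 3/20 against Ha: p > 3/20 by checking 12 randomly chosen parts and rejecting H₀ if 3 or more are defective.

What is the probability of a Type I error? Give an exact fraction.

The significance level is the probability, assuming p = 3/20, of seeing 3 or more defectives in 12 draws.
α = 1 − P(K ≤ 2) = 1 − 602782176234251/819200000000000 = 216417823765749/819200000000000.

216417823765749/819200000000000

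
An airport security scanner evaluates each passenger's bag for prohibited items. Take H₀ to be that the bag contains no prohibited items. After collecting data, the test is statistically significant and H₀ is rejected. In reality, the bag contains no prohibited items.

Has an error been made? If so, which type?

H₀ was rejected, but H₀ is actually true.
Rejecting a true null hypothesis is a Type I error (false positive).

Type I error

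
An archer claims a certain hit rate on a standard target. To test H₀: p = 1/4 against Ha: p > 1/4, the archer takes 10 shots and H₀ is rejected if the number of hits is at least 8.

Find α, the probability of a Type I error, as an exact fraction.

109/262144

α = P(reject H₀ | H₀ true) = P(X ≥ 8 | p = 1/4), with X ~ Binomial(10, 1/4).
Summing C(10,j)(1/4)^j(3/4)^{10−j} for j = 8,…,10 gives 109/262144.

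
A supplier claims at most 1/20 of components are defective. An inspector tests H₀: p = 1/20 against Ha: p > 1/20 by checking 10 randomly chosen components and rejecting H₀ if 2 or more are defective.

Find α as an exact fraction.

α = P(reject H₀ | H₀ true) = P(K ≥ 2 | p = 1/20), K ~ Binomial(10, 1/20).
α = 1 − P(K ≤ 1) = 1 − 9357943235591/10240000000000 = 882056764409/10240000000000.

882056764409/10240000000000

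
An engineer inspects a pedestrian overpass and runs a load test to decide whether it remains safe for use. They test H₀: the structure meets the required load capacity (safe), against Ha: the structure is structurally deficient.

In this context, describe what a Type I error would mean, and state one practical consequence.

A Type I error is rejecting H₀ when H₀ is true.
Here that means closing the structure for repairs when actually the structure meets the required load capacity (safe).

A Type I error would mean concluding that the structure is structurally deficient when in fact the structure meets the required load capacity (safe). Consequence: a sound structure is closed unnecessarily, at significant cost and disruption.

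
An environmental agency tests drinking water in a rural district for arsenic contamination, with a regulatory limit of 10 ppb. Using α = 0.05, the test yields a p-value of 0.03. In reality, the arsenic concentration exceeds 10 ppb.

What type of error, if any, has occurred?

Neither — the decision is correct.

The conventional null hypothesis is that the arsenic concentration is at or below 10 ppb (safe).
Since p = 0.03 < α = 0.05, H₀ is rejected.
H₀ is false (actually the arsenic concentration exceeds 10 ppb).
The decision matches the true state — no error.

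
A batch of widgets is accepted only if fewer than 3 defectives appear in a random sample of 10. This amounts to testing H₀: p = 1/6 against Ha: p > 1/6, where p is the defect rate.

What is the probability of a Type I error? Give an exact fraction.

Under H₀, S ~ Binomial(10, 1/6); the Type I error rate is P(S ≥ 3).
Computing the lower-tail complement: 1 − 1953125/2519424 = 566299/2519424.

566299/2519424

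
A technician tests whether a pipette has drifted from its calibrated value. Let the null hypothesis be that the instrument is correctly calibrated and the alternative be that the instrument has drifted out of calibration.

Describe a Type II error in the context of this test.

A Type II error would mean concluding that the instrument is correctly calibrated (or at least failing to establish that the instrument has drifted out of calibration) when in fact the instrument has drifted out of calibration.

A Type II error is failing to reject H₀ when H₀ is false.
Here that means leaving the instrument in service when actually the instrument has drifted out of calibration.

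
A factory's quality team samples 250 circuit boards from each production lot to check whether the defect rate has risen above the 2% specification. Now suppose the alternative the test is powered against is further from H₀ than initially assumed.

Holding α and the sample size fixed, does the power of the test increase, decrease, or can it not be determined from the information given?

The further the true parameter sits from the null value, the more of the Ha sampling distribution falls in the rejection region.
Since power = 1 − β and β decreases, power increases.

It increases.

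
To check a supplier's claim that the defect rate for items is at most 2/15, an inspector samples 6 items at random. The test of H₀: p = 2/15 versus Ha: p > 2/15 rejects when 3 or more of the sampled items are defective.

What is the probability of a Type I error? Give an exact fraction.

78928/2278125

α = P(reject H₀ | H₀ true) = P(S ≥ 3 | p = 2/15), S ~ Binomial(6, 2/15).
Via the complement, α = 1 − Σ_{j=0}^{2} C(6,j)(2/15)^j(13/15)^{6-j} = 78928/2278125.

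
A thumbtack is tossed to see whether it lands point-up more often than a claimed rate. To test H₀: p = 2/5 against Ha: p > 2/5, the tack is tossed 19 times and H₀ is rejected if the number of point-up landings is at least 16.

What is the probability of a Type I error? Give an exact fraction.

α = P(reject H₀ | H₀ true) = P(X ≥ 16 | p = 2/5), with X ~ Binomial(19, 2/5).
Summing C(19,j)(2/5)^j(3/5)^{19−j} for j = 16,…,19 gives 1931804672/19073486328125.

1931804672/19073486328125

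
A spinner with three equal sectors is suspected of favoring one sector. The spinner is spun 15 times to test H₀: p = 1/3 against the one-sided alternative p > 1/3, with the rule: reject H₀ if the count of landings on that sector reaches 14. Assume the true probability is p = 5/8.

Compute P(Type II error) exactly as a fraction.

17439598153791/17592186044416

A Type II error is failing to reject when Ha holds: with p = 5/8, β = P(K ≤ 13).
Adding the binomial probabilities P(K=0)+…+P(K=13) at p = 5/8 gives 17439598153791/17592186044416.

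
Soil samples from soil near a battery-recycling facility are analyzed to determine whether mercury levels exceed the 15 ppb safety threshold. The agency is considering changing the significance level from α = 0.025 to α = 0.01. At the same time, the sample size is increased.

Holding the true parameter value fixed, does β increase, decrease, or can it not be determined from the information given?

Cannot be determined from the information given.

The first change alone would make β increase; the second alone would make β decrease. Which effect dominates depends on the magnitudes, which are not given.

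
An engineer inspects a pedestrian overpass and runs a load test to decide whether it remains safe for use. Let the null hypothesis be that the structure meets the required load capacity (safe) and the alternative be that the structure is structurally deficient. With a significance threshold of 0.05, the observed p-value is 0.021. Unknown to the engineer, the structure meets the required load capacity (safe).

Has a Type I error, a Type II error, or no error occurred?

Type I error

Since p = 0.021 < α = 0.05, H₀ is rejected.
H₀ is true (actually the structure meets the required load capacity (safe)).
Rejecting a true H₀ is a Type I error.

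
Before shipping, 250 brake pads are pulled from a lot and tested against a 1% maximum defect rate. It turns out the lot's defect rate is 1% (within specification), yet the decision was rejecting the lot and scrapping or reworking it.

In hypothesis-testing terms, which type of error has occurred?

Type I error

The null hypothesis here is that the lot's defect rate is 1% (within specification).
'Rejecting the lot and scrapping or reworking it' corresponds to rejecting H₀.
H₀ was rejected but H₀ is true — a Type I error (false positive).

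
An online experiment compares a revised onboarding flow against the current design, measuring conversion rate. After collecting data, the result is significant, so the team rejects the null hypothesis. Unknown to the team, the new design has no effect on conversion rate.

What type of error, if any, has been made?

Type I error

The conventional null hypothesis here is that the new design has no effect on conversion rate.
H₀ was rejected, but H₀ is actually true.
Rejecting a true null hypothesis is a Type I error (false positive).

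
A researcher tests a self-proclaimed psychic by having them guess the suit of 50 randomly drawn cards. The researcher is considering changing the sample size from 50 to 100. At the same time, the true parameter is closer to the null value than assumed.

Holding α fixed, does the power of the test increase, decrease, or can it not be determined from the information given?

Cannot be determined from the information given.

The first change alone would make β decrease; the second alone would make β increase. Which effect dominates depends on the magnitudes, which are not given.
Since power = 1 − β, the effect on power is likewise indeterminate.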